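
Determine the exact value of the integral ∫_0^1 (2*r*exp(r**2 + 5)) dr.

-exp(5) + exp(6)

Let u = r**2 + 5, so du = 2*r dr. When r = 0, u = 5; when r = 1, u = 6.
The integral becomes ∫ exp(u) du from 5 to 6, with antiderivative exp(u).
Back in r: F(r) = exp(r**2 + 5).
Then F(1) - F(0) = (exp(6)) - (exp(5)) = -exp(5) + exp(6).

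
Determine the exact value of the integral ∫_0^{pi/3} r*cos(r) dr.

Integrate by parts once (u = r, dv = cos(r) dr).
An antiderivative is F(r) = r*sin(r) + cos(r).
Then F(pi/3) - F(0) = (1/2 + sqrt(3)*pi/6) - (1) = -1/2 + sqrt(3)*pi/6.

-1/2 + sqrt(3)*pi/6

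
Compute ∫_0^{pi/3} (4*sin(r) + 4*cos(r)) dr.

An antiderivative is F(r) = 4*sin(r) - 4*cos(r).
Then F(pi/3) - F(0) = (-2 + 2*sqrt(3)) - (-4) = 2 + 2*sqrt(3).

2 + 2*sqrt(3)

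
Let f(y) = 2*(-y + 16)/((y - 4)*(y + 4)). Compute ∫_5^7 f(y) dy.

Factor the denominator: y**2 - 16 = (y + 4)(y - 4).
Partial fractions: 2*(-y + 16)/((y - 4)*(y + 4)) = -5/(y + 4) + 3/(y - 4).
An antiderivative is F(y) = 3*log(y - 4) - 5*log(y + 4).
Then F(7) - F(5) = (-5*log(11) + 3*log(3)) - (-10*log(3)) = -5*log(11) + 13*log(3).

-5*log(11) + 13*log(3)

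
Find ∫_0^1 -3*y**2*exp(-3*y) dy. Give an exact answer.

Integrate by parts twice (u = y^2, dv = -3*exp(-3*y) dy).
An antiderivative is F(y) = (9*y**2 + 6*y + 2)*exp(-3*y)/9.
Then F(1) - F(0) = (17*exp(-3)/9) - (2/9) = -2/9 + 17*exp(-3)/9.

-2/9 + 17*exp(-3)/9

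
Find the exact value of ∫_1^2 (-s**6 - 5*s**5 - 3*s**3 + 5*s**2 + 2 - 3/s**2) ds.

By the power rule, an antiderivative is F(s) = -s**7/7 - 5*s**6/6 - 3*s**4/4 + 5*s**3/3 + 2*s + 3/s.
Then F(2) - F(1) = (-907/14) - (415/84) = -5857/84.

-5857/84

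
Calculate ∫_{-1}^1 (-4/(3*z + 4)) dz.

An antiderivative is F(z) = -4*log(3*z + 4)/3.
Then F(1) - F(-1) = (-4*log(7)/3) - (0) = -4*log(7)/3.

-4*log(7)/3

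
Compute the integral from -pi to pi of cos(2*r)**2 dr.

pi

Use the identity cos^2(2*r) = (1 + cos(4*r))/2.
An antiderivative is F(r) = r/2 + sin(4*r)/8.
Then F(pi) - F(-pi) = (pi/2) - (-pi/2) = pi.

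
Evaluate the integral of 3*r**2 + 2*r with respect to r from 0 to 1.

By the power rule, an antiderivative is F(r) = r**3 + r**2.
Then F(1) - F(0) = (2) - (0) = 2.

2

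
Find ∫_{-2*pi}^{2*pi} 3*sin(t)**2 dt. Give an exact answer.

Use the identity sin^2(t) = (1 - cos(2*t))/2.
An antiderivative is F(t) = 3*t/2 - 3*sin(2*t)/4.
Then F(2*pi) - F(-2*pi) = (3*pi) - (-3*pi) = 6*pi.

6*pi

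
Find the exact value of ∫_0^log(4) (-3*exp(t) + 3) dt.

An antiderivative is F(t) = 3*t - 3*exp(t).
Then F(log(4)) - F(0) = (-12 + 6*log(2)) - (-3) = -9 + log(64).

-9 + log(64)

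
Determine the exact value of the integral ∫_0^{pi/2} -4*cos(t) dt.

-4

An antiderivative is F(t) = -4*sin(t).
Then F(pi/2) - F(0) = (-4) - (0) = -4.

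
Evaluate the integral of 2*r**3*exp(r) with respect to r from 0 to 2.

12 + 4*exp(2)

Integrate by parts 3 times (u = r^3, dv = 2*exp(r) dr).
An antiderivative is F(r) = (2*r**3 - 6*r**2 + 12*r - 12)*exp(r).
Then F(2) - F(0) = (4*exp(2)) - (-12) = 12 + 4*exp(2).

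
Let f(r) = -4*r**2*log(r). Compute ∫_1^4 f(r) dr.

Integrate by parts once (u = ln r, dv = -4*r**2 dr).
An antiderivative is F(r) = -4*r**3*(3*log(r) - 1)/9.
Then F(4) - F(1) = (256/9 - 512*log(2)/3) - (4/9) = 28 - 512*log(2)/3.

28 - 512*log(2)/3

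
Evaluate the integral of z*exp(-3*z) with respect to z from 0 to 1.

Integrate by parts once (u = z, dv = exp(-3*z) dz).
An antiderivative is F(z) = (-3*z - 1)*exp(-3*z)/9.
Then F(1) - F(0) = (-4*exp(-3)/9) - (-1/9) = (-4 + exp(3))*exp(-3)/9.

(-4 + exp(3))*exp(-3)/9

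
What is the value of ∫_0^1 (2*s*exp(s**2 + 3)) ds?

Let u = s**2 + 3, so du = 2*s ds. When s = 0, u = 3; when s = 1, u = 4.
The integral becomes ∫ exp(u) du from 3 to 4, with antiderivative exp(u).
Back in s: F(s) = exp(s**2 + 3).
Then F(1) - F(0) = (exp(4)) - (exp(3)) = -exp(3) + exp(4).

-exp(3) + exp(4)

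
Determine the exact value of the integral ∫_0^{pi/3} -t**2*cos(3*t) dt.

Integrate by parts twice (u = t^2, dv = -cos(3*t) dt).
An antiderivative is F(t) = -t**2*sin(3*t)/3 - 2*t*cos(3*t)/9 + 2*sin(3*t)/27.
Then F(pi/3) - F(0) = (2*pi/27) - (0) = 2*pi/27.

2*pi/27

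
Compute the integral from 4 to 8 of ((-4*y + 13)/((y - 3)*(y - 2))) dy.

Factor the denominator: y**2 - 5*y + 6 = (y - 2)(y - 3).
Partial fractions: (-4*y + 13)/((y - 3)*(y - 2)) = -5/(y - 2) + 1/(y - 3).
An antiderivative is F(y) = log(y - 3) - 5*log(y - 2).
Then F(8) - F(4) = (-5*log(3) - 5*log(2) + log(5)) - (-log(32)) = -5*log(3) + log(5).

-5*log(3) + log(5)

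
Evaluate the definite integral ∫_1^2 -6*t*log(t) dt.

Integrate by parts once (u = ln t, dv = -6*t dt).
An antiderivative is F(t) = -3*t**2*(2*log(t) - 1)/2.
Then F(2) - F(1) = (6 - 12*log(2)) - (3/2) = 9/2 - 12*log(2).

9/2 - 12*log(2)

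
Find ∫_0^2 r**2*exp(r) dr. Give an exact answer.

-2 + 2*exp(2)

Integrate by parts twice (u = r^2, dv = exp(r) dr).
An antiderivative is F(r) = (r**2 - 2*r + 2)*exp(r).
Then F(2) - F(0) = (2*exp(2)) - (2) = -2 + 2*exp(2).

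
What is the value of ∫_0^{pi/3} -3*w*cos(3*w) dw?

Integrate by parts once (u = w, dv = -3*cos(3*w) dw).
An antiderivative is F(w) = -w*sin(3*w) - cos(3*w)/3.
Then F(pi/3) - F(0) = (1/3) - (-1/3) = 2/3.

2/3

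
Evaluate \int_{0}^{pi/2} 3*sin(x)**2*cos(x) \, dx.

1

Let u = sin(x), so du = cos(x) dx. When x = 0, u = 0; when x = pi/2, u = 1.
The integral becomes 3·∫ u**2 du from 0 to 1, with antiderivative u**3.
Back in x: F(x) = sin(x)**3.
Then F(pi/2) - F(0) = (1) - (0) = 1.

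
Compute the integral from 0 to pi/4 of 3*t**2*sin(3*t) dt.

-2/9 - sqrt(2)/9 + sqrt(2)*pi/12 + sqrt(2)*pi**2/32

Integrate by parts twice (u = t^2, dv = 3*sin(3*t) dt).
An antiderivative is F(t) = -t**2*cos(3*t) + 2*t*sin(3*t)/3 + 2*cos(3*t)/9.
Then F(pi/4) - F(0) = (sqrt(2)*(-32 + 24*pi + 9*pi**2)/288) - (2/9) = -2/9 - sqrt(2)/9 + sqrt(2)*pi/12 + sqrt(2)*pi**2/32.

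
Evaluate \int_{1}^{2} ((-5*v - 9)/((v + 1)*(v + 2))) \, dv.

Factor the denominator: v**2 + 3*v + 2 = (v + 2)(v + 1).
Partial fractions: (-5*v - 9)/((v + 1)*(v + 2)) = -1/(v + 2) - 4/(v + 1).
An antiderivative is F(v) = -4*log(v + 1) - log(v + 2).
Then F(2) - F(1) = (-4*log(3) - 2*log(2)) - (-log(48)) = log(4/27).

log(4/27)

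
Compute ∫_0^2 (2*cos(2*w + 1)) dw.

Let u = 2*w + 1, so du = 2 dw. When w = 0, u = 1; when w = 2, u = 5.
The integral becomes ∫ cos(u) du from 1 to 5, with antiderivative sin(u).
Back in w: F(w) = sin(2*w + 1).
Then F(2) - F(0) = (sin(5)) - (sin(1)) = sin(5) - sin(1).

sin(5) - sin(1)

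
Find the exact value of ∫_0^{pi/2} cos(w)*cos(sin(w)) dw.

Let u = sin(w), so du = cos(w) dw. When w = 0, u = 0; when w = pi/2, u = 1.
The integral becomes ∫ cos(u) du from 0 to 1, with antiderivative sin(u).
Back in w: F(w) = sin(sin(w)).
Then F(pi/2) - F(0) = (sin(1)) - (0) = sin(1).

sin(1)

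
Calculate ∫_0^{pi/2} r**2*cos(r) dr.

Integrate by parts twice (u = r^2, dv = cos(r) dr).
An antiderivative is F(r) = r**2*sin(r) + 2*r*cos(r) - 2*sin(r).
Then F(pi/2) - F(0) = (-2 + pi**2/4) - (0) = -2 + pi**2/4.

-2 + pi**2/4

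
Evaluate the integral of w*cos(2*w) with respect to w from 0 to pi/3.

-3/8 + sqrt(3)*pi/12

Integrate by parts once (u = w, dv = cos(2*w) dw).
An antiderivative is F(w) = w*sin(2*w)/2 + cos(2*w)/4.
Then F(pi/3) - F(0) = (-1/8 + sqrt(3)*pi/12) - (1/4) = -3/8 + sqrt(3)*pi/12.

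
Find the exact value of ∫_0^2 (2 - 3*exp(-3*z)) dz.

An antiderivative is F(z) = 2*z + exp(-3*z).
Then F(2) - F(0) = (exp(-6) + 4) - (1) = exp(-6) + 3.

exp(-6) + 3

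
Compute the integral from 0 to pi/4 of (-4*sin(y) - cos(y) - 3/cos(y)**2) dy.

An antiderivative is F(y) = -sin(y) + 4*cos(y) - 3*tan(y).
Then F(pi/4) - F(0) = (-3 + 3*sqrt(2)/2) - (4) = -7 + 3*sqrt(2)/2.

-7 + 3*sqrt(2)/2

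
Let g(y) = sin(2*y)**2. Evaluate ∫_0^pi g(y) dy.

pi/2

Use the identity sin^2(2*y) = (1 - cos(4*y))/2.
An antiderivative is F(y) = y/2 - sin(4*y)/8.
Then F(pi) - F(0) = (pi/2) - (0) = pi/2.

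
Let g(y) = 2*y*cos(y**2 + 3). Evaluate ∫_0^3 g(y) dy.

Let u = y**2 + 3, so du = 2*y dy. When y = 0, u = 3; when y = 3, u = 12.
The integral becomes ∫ cos(u) du from 3 to 12, with antiderivative sin(u).
Back in y: F(y) = sin(y**2 + 3).
Then F(3) - F(0) = (sin(12)) - (sin(3)) = sin(12) - sin(3).

sin(12) - sin(3)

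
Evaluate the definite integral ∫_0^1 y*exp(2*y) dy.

1/4 + exp(2)/4

Integrate by parts once (u = y, dv = exp(2*y) dy).
An antiderivative is F(y) = (2*y - 1)*exp(2*y)/4.
Then F(1) - F(0) = (exp(2)/4) - (-1/4) = 1/4 + exp(2)/4.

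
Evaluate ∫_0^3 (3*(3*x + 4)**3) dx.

Let u = 3*x + 4, so du = 3 dx. When x = 0, u = 4; when x = 3, u = 13.
The integral becomes ∫ u**3 du from 4 to 13, with antiderivative u**4/4.
Back in x: F(x) = (3*x + 4)**4/4.
Then F(3) - F(0) = (28561/4) - (64) = 28305/4.

28305/4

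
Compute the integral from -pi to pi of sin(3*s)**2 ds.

pi

Use the identity sin^2(3*s) = (1 - cos(6*s))/2.
An antiderivative is F(s) = s/2 - sin(6*s)/12.
Then F(pi) - F(-pi) = (pi/2) - (-pi/2) = pi.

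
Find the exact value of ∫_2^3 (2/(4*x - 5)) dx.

An antiderivative is F(x) = log(4*x - 5)/2.
Then F(3) - F(2) = (log(7)/2) - (log(3)/2) = -log(3)/2 + log(7)/2.

-log(3)/2 + log(7)/2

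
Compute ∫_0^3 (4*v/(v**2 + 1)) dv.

log(100)

Let u = v**2 + 1, so du = 2*v dv. When v = 0, u = 1; when v = 3, u = 10.
The integral becomes 2·∫ 1/u du from 1 to 10, with antiderivative 2*log(u).
Back in v: F(v) = 2*log(v**2 + 1).
Then F(3) - F(0) = (log(100)) - (0) = log(100).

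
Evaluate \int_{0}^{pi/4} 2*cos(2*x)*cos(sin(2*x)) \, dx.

sin(1)

Let u = sin(2*x), so du = 2*cos(2*x) dx. When x = 0, u = 0; when x = pi/4, u = 1.
The integral becomes ∫ cos(u) du from 0 to 1, with antiderivative sin(u).
Back in x: F(x) = sin(sin(2*x)).
Then F(pi/4) - F(0) = (sin(1)) - (0) = sin(1).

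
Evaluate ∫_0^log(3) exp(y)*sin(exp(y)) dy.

Let u = exp(y), so du = exp(y) dy. When y = 0, u = 1; when y = log(3), u = 3.
The integral becomes ∫ sin(u) du from 1 to 3, with antiderivative -cos(u).
Back in y: F(y) = -cos(exp(y)).
Then F(log(3)) - F(0) = (-cos(3)) - (-cos(1)) = cos(1) - cos(3).

cos(1) - cos(3)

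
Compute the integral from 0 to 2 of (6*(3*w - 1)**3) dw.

312

Let u = 3*w - 1, so du = 3 dw. When w = 0, u = -1; when w = 2, u = 5.
The integral becomes 2·∫ u**3 du from -1 to 5, with antiderivative u**4/2.
Back in w: F(w) = (3*w - 1)**4/2.
Then F(2) - F(0) = (625/2) - (1/2) = 312.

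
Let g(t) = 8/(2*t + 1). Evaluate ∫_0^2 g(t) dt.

Let u = 2*t + 1, so du = 2 dt. When t = 0, u = 1; when t = 2, u = 5.
The integral becomes 4·∫ 1/u du from 1 to 5, with antiderivative 4*log(u).
Back in t: F(t) = 4*log(2*t + 1).
Then F(2) - F(0) = (4*log(5)) - (0) = 4*log(5).

4*log(5)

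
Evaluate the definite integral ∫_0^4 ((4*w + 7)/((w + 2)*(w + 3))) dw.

Factor the denominator: w**2 + 5*w + 6 = (w + 3)(w + 2).
Partial fractions: (4*w + 7)/((w + 2)*(w + 3)) = 5/(w + 3) - 1/(w + 2).
An antiderivative is F(w) = -log(w + 2) + 5*log(w + 3).
Then F(4) - F(0) = (-log(3) - log(2) + 5*log(7)) - (-log(2) + 5*log(3)) = -6*log(3) + 5*log(7).

-6*log(3) + 5*log(7)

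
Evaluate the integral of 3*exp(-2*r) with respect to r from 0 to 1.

3/2 - 3*exp(-2)/2

An antiderivative is F(r) = -3*exp(-2*r)/2.
Then F(1) - F(0) = (-3*exp(-2)/2) - (-3/2) = 3/2 - 3*exp(-2)/2.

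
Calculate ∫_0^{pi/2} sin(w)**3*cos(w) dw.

Let u = sin(w), so du = cos(w) dw. When w = 0, u = 0; when w = pi/2, u = 1.
The integral becomes ∫ u**3 du from 0 to 1, with antiderivative u**4/4.
Back in w: F(w) = sin(w)**4/4.
Then F(pi/2) - F(0) = (1/4) - (0) = 1/4.

1/4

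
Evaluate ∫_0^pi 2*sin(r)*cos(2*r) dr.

-4/3

Use the identity sin(r)cos(2*r) = [sin(3*r) + sin(-r)]/2.
An antiderivative is F(r) = cos(r) - cos(3*r)/3.
Then F(pi) - F(0) = (-2/3) - (2/3) = -4/3.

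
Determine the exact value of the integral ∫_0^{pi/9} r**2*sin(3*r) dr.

Integrate by parts twice (u = r^2, dv = sin(3*r) dr).
An antiderivative is F(r) = -r**2*cos(3*r)/3 + 2*r*sin(3*r)/9 + 2*cos(3*r)/27.
Then F(pi/9) - F(0) = (-pi**2/486 + 1/27 + sqrt(3)*pi/81) - (2/27) = -1/27 - pi**2/486 + sqrt(3)*pi/81.

-1/27 - pi**2/486 + sqrt(3)*pi/81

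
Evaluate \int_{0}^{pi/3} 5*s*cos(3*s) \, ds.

-10/9

Integrate by parts once (u = s, dv = 5*cos(3*s) ds).
An antiderivative is F(s) = 5*s*sin(3*s)/3 + 5*cos(3*s)/9.
Then F(pi/3) - F(0) = (-5/9) - (5/9) = -10/9.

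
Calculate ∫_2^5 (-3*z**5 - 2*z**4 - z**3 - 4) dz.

By the power rule, an antiderivative is F(z) = -z**6/2 - 2*z**5/5 - z**4/4 - 4*z.
Then F(5) - F(2) = (-36955/4) - (-284/5) = -183639/20.

-183639/20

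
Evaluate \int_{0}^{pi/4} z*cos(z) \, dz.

Integrate by parts once (u = z, dv = cos(z) dz).
An antiderivative is F(z) = z*sin(z) + cos(z).
Then F(pi/4) - F(0) = (sqrt(2)*(pi + 4)/8) - (1) = -1 + sqrt(2)*pi/8 + sqrt(2)/2.

-1 + sqrt(2)*pi/8 + sqrt(2)/2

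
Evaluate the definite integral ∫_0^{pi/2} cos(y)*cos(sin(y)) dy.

Let u = sin(y), so du = cos(y) dy. When y = 0, u = 0; when y = pi/2, u = 1.
The integral becomes ∫ cos(u) du from 0 to 1, with antiderivative sin(u).
Back in y: F(y) = sin(sin(y)).
Then F(pi/2) - F(0) = (sin(1)) - (0) = sin(1).

sin(1)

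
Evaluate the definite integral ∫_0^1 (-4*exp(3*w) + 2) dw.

An antiderivative is F(w) = -4*exp(3*w)/3 + 2*w.
Then F(1) - F(0) = (2 - 4*exp(3)/3) - (-4/3) = 10/3 - 4*exp(3)/3.

10/3 - 4*exp(3)/3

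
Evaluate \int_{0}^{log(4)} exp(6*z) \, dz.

Let u = exp(z), so du = exp(z) dz. When z = 0, u = 1; when z = log(4), u = 4.
The integral becomes ∫ u**5 du from 1 to 4, with antiderivative u**6/6.
Back in z: F(z) = exp(6*z)/6.
Then F(log(4)) - F(0) = (2048/3) - (1/6) = 1365/2.

1365/2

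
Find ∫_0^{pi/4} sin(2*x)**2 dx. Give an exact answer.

Use the identity sin^2(2*x) = (1 - cos(4*x))/2.
An antiderivative is F(x) = x/2 - sin(4*x)/8.
Then F(pi/4) - F(0) = (pi/8) - (0) = pi/8.

pi/8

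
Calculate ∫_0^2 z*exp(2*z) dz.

1/4 + 3*exp(4)/4

Integrate by parts once (u = z, dv = exp(2*z) dz).
An antiderivative is F(z) = (2*z - 1)*exp(2*z)/4.
Then F(2) - F(0) = (3*exp(4)/4) - (-1/4) = 1/4 + 3*exp(4)/4.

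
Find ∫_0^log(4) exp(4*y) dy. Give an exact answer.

255/4

Let u = exp(y), so du = exp(y) dy. When y = 0, u = 1; when y = log(4), u = 4.
The integral becomes ∫ u**3 du from 1 to 4, with antiderivative u**4/4.
Back in y: F(y) = exp(4*y)/4.
Then F(log(4)) - F(0) = (64) - (1/4) = 255/4.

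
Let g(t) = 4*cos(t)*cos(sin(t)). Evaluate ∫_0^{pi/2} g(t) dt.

Let u = sin(t), so du = cos(t) dt. When t = 0, u = 0; when t = pi/2, u = 1.
The integral becomes 4·∫ cos(u) du from 0 to 1, with antiderivative 4*sin(u).
Back in t: F(t) = 4*sin(sin(t)).
Then F(pi/2) - F(0) = (4*sin(1)) - (0) = 4*sin(1).

4*sin(1)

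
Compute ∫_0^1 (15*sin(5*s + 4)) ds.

Let u = 5*s + 4, so du = 5 ds. When s = 0, u = 4; when s = 1, u = 9.
The integral becomes 3·∫ sin(u) du from 4 to 9, with antiderivative -3*cos(u).
Back in s: F(s) = -3*cos(5*s + 4).
Then F(1) - F(0) = (-3*cos(9)) - (-3*cos(4)) = 3*cos(4) - 3*cos(9).

3*cos(4) - 3*cos(9)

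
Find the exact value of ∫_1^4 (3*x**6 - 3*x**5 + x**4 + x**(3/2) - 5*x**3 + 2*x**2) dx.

137593/28

By the power rule, an antiderivative is F(x) = 3*x**7/7 - x**6/2 + 2*x**(5/2)/5 + x**5/5 - 5*x**4/4 + 2*x**3/3.
Then F(4) - F(1) = (515968/105) - (-23/420) = 137593/28.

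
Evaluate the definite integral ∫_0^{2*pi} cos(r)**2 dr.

pi

Use the identity cos^2(r) = (1 + cos(2*r))/2.
An antiderivative is F(r) = r/2 + sin(2*r)/4.
Then F(2*pi) - F(0) = (pi) - (0) = pi.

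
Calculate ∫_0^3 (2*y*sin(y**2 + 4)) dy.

-cos(13) + cos(4)

Let u = y**2 + 4, so du = 2*y dy. When y = 0, u = 4; when y = 3, u = 13.
The integral becomes ∫ sin(u) du from 4 to 13, with antiderivative -cos(u).
Back in y: F(y) = -cos(y**2 + 4).
Then F(3) - F(0) = (-cos(13)) - (-cos(4)) = -cos(13) + cos(4).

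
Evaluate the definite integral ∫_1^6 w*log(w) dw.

Integrate by parts once (u = ln w, dv = w dw).
An antiderivative is F(w) = w**2*(2*log(w) - 1)/4.
Then F(6) - F(1) = (-9 + 18*log(2) + 18*log(3)) - (-1/4) = -35/4 + 18*log(2) + 18*log(3).

-35/4 + 18*log(2) + 18*log(3)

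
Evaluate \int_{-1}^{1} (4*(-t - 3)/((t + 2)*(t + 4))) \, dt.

Factor the denominator: t**2 + 6*t + 8 = (t + 4)(t + 2).
Partial fractions: 4*(-t - 3)/((t + 2)*(t + 4)) = -2/(t + 4) - 2/(t + 2).
An antiderivative is F(t) = -2*log(t + 2) - 2*log(t + 4).
Then F(1) - F(-1) = (-2*log(5) - 2*log(3)) - (-log(9)) = -log(25).

-log(25)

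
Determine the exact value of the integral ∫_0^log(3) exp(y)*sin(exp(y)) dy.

cos(1) - cos(3)

Let u = exp(y), so du = exp(y) dy. When y = 0, u = 1; when y = log(3), u = 3.
The integral becomes ∫ sin(u) du from 1 to 3, with antiderivative -cos(u).
Back in y: F(y) = -cos(exp(y)).
Then F(log(3)) - F(0) = (-cos(3)) - (-cos(1)) = cos(1) - cos(3).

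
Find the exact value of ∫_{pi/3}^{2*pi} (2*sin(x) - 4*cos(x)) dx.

-1 + 2*sqrt(3)

An antiderivative is F(x) = -4*sin(x) - 2*cos(x).
Then F(2*pi) - F(pi/3) = (-2) - (-2*sqrt(3) - 1) = -1 + 2*sqrt(3).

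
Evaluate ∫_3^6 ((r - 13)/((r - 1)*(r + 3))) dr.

Factor the denominator: r**2 + 2*r - 3 = (r + 3)(r - 1).
Partial fractions: (r - 13)/((r - 1)*(r + 3)) = 4/(r + 3) - 3/(r - 1).
An antiderivative is F(r) = -3*log(r - 1) + 4*log(r + 3).
Then F(6) - F(3) = (-3*log(5) + 8*log(3)) - (log(2) + 4*log(3)) = -3*log(5) - log(2) + 4*log(3).

-3*log(5) - log(2) + 4*log(3)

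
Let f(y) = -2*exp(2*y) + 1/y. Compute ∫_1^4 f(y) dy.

An antiderivative is F(y) = -exp(2*y) + log(y).
Then F(4) - F(1) = (-exp(8) + log(4)) - (-exp(2)) = -exp(8) + log(4) + exp(2).

-exp(8) + log(4) + exp(2)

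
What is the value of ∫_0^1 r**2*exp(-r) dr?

2 - 5*exp(-1)

Integrate by parts twice (u = r^2, dv = exp(-r) dr).
An antiderivative is F(r) = (-r**2 - 2*r - 2)*exp(-r).
Then F(1) - F(0) = (-5*exp(-1)) - (-2) = 2 - 5*exp(-1).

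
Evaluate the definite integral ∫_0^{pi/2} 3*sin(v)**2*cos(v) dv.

Let u = sin(v), so du = cos(v) dv. When v = 0, u = 0; when v = pi/2, u = 1.
The integral becomes 3·∫ u**2 du from 0 to 1, with antiderivative u**3.
Back in v: F(v) = sin(v)**3.
Then F(pi/2) - F(0) = (1) - (0) = 1.

1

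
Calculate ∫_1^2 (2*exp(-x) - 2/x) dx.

An antiderivative is F(x) = -2*log(x) - 2*exp(-x).
Then F(2) - F(1) = (-2*log(2) - 2*exp(-2)) - (-2*exp(-1)) = -2*log(2) - 2*exp(-2) + 2*exp(-1).

-2*log(2) - 2*exp(-2) + 2*exp(-1)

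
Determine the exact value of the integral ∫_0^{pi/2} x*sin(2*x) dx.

Integrate by parts once (u = x, dv = sin(2*x) dx).
An antiderivative is F(x) = -x*cos(2*x)/2 + sin(2*x)/4.
Then F(pi/2) - F(0) = (pi/4) - (0) = pi/4.

pi/4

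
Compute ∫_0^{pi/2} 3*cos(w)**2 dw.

3*pi/4

Use the identity cos^2(w) = (1 + cos(2*w))/2.
An antiderivative is F(w) = 3*w/2 + 3*sin(2*w)/4.
Then F(pi/2) - F(0) = (3*pi/4) - (0) = 3*pi/4.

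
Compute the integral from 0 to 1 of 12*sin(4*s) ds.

Let u = 4*s, so du = 4 ds. When s = 0, u = 0; when s = 1, u = 4.
The integral becomes 3·∫ sin(u) du from 0 to 4, with antiderivative -3*cos(u).
Back in s: F(s) = -3*cos(4*s).
Then F(1) - F(0) = (-3*cos(4)) - (-3) = 3 - 3*cos(4).

3 - 3*cos(4)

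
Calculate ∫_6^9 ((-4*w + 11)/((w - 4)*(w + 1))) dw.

Factor the denominator: w**2 - 3*w - 4 = (w + 1)(w - 4).
Partial fractions: (-4*w + 11)/((w - 4)*(w + 1)) = -3/(w + 1) - 1/(w - 4).
An antiderivative is F(w) = -log(w - 4) - 3*log(w + 1).
Then F(9) - F(6) = (-4*log(5) - 3*log(2)) - (-3*log(7) - log(2)) = -4*log(5) - 2*log(2) + 3*log(7).

-4*log(5) - 2*log(2) + 3*log(7)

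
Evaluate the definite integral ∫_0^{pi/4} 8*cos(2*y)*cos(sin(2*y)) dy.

4*sin(1)

Let u = sin(2*y), so du = 2*cos(2*y) dy. When y = 0, u = 0; when y = pi/4, u = 1.
The integral becomes 4·∫ cos(u) du from 0 to 1, with antiderivative 4*sin(u).
Back in y: F(y) = 4*sin(sin(2*y)).
Then F(pi/4) - F(0) = (4*sin(1)) - (0) = 4*sin(1).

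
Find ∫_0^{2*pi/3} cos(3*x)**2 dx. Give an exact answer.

Use the identity cos^2(3*x) = (1 + cos(6*x))/2.
An antiderivative is F(x) = x/2 + sin(6*x)/12.
Then F(2*pi/3) - F(0) = (pi/3) - (0) = pi/3.

pi/3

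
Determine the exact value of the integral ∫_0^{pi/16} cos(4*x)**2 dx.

Use the identity cos^2(4*x) = (1 + cos(8*x))/2.
An antiderivative is F(x) = x/2 + sin(8*x)/16.
Then F(pi/16) - F(0) = (1/16 + pi/32) - (0) = 1/16 + pi/32.

1/16 + pi/32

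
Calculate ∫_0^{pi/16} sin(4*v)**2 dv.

-1/16 + pi/32

Use the identity sin^2(4*v) = (1 - cos(8*v))/2.
An antiderivative is F(v) = v/2 - sin(8*v)/16.
Then F(pi/16) - F(0) = (-1/16 + pi/32) - (0) = -1/16 + pi/32.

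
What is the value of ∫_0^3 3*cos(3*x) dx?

Let u = 3*x, so du = 3 dx. When x = 0, u = 0; when x = 3, u = 9.
The integral becomes ∫ cos(u) du from 0 to 9, with antiderivative sin(u).
Back in x: F(x) = sin(3*x).
Then F(3) - F(0) = (sin(9)) - (0) = sin(9).

sin(9)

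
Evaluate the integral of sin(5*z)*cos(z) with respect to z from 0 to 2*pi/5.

25/96 - 5*sqrt(5)/96

Use the identity sin(5*z)cos(z) = [sin(6*z) + sin(4*z)]/2.
An antiderivative is F(z) = -cos(4*z)/8 - cos(6*z)/12.
Then F(2*pi/5) - F(0) = (5/96 - 5*sqrt(5)/96) - (-5/24) = 25/96 - 5*sqrt(5)/96.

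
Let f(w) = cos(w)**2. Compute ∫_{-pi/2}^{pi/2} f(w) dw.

Use the identity cos^2(w) = (1 + cos(2*w))/2.
An antiderivative is F(w) = w/2 + sin(2*w)/4.
Then F(pi/2) - F(-pi/2) = (pi/4) - (-pi/4) = pi/2.

pi/2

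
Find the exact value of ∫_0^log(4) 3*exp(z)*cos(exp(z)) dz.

-3*sin(1) + 3*sin(4)

Let u = exp(z), so du = exp(z) dz. When z = 0, u = 1; when z = log(4), u = 4.
The integral becomes 3·∫ cos(u) du from 1 to 4, with antiderivative 3*sin(u).
Back in z: F(z) = 3*sin(exp(z)).
Then F(log(4)) - F(0) = (3*sin(4)) - (3*sin(1)) = -3*sin(1) + 3*sin(4).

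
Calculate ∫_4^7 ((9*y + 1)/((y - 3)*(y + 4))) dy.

-7*log(2) + 5*log(11)

Factor the denominator: y**2 + y - 12 = (y + 4)(y - 3).
Partial fractions: (9*y + 1)/((y - 3)*(y + 4)) = 5/(y + 4) + 4/(y - 3).
An antiderivative is F(y) = 4*log(y - 3) + 5*log(y + 4).
Then F(7) - F(4) = (8*log(2) + 5*log(11)) - (15*log(2)) = -7*log(2) + 5*log(11).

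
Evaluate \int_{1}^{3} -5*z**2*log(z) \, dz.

Integrate by parts once (u = ln z, dv = -5*z**2 dz).
An antiderivative is F(z) = -5*z**3*(3*log(z) - 1)/9.
Then F(3) - F(1) = (15 - 45*log(3)) - (5/9) = 130/9 - 45*log(3).

130/9 - 45*log(3)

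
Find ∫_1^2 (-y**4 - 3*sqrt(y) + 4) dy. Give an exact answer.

By the power rule, an antiderivative is F(y) = -y**5/5 - 2*y**(3/2) + 4*y.
Then F(2) - F(1) = (8/5 - 4*sqrt(2)) - (9/5) = -4*sqrt(2) - 1/5.

-4*sqrt(2) - 1/5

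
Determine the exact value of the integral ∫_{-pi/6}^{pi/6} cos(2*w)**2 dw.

Use the identity cos^2(2*w) = (1 + cos(4*w))/2.
An antiderivative is F(w) = w/2 + sin(4*w)/8.
Then F(pi/6) - F(-pi/6) = (sqrt(3)/16 + pi/12) - (-pi/12 - sqrt(3)/16) = sqrt(3)/8 + pi/6.

sqrt(3)/8 + pi/6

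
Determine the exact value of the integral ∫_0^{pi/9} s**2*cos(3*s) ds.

Integrate by parts twice (u = s^2, dv = cos(3*s) ds).
An antiderivative is F(s) = s**2*sin(3*s)/3 + 2*s*cos(3*s)/9 - 2*sin(3*s)/27.
Then F(pi/9) - F(0) = (-sqrt(3)/27 + sqrt(3)*pi**2/486 + pi/81) - (0) = -sqrt(3)/27 + sqrt(3)*pi**2/486 + pi/81.

-sqrt(3)/27 + sqrt(3)*pi**2/486 + pi/81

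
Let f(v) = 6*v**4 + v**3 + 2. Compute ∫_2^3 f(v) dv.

By the power rule, an antiderivative is F(v) = 6*v**5/5 + v**4/4 + 2*v.
Then F(3) - F(2) = (6357/20) - (232/5) = 5429/20.

5429/20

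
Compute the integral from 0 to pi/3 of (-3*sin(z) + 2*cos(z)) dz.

-3/2 + sqrt(3)

An antiderivative is F(z) = 2*sin(z) + 3*cos(z).
Then F(pi/3) - F(0) = (3/2 + sqrt(3)) - (3) = -3/2 + sqrt(3).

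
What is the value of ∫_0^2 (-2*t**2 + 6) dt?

20/3

By the power rule, an antiderivative is F(t) = -2*t**3/3 + 6*t.
Then F(2) - F(0) = (20/3) - (0) = 20/3.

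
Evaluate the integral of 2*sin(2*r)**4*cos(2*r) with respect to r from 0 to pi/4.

Let u = sin(2*r), so du = 2*cos(2*r) dr. When r = 0, u = 0; when r = pi/4, u = 1.
The integral becomes ∫ u**4 du from 0 to 1, with antiderivative u**5/5.
Back in r: F(r) = sin(2*r)**5/5.
Then F(pi/4) - F(0) = (1/5) - (0) = 1/5.

1/5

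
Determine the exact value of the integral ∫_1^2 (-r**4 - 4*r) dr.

By the power rule, an antiderivative is F(r) = -r**5/5 - 2*r**2.
Then F(2) - F(1) = (-72/5) - (-11/5) = -61/5.

-61/5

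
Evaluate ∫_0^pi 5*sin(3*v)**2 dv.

Use the identity sin^2(3*v) = (1 - cos(6*v))/2.
An antiderivative is F(v) = 5*v/2 - 5*sin(6*v)/12.
Then F(pi) - F(0) = (5*pi/2) - (0) = 5*pi/2.

5*pi/2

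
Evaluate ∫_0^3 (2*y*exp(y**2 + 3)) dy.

Let u = y**2 + 3, so du = 2*y dy. When y = 0, u = 3; when y = 3, u = 12.
The integral becomes ∫ exp(u) du from 3 to 12, with antiderivative exp(u).
Back in y: F(y) = exp(y**2 + 3).
Then F(3) - F(0) = (exp(12)) - (exp(3)) = -exp(3) + exp(12).

-exp(3) + exp(12)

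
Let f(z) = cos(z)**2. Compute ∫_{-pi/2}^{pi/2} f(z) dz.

pi/2

Use the identity cos^2(z) = (1 + cos(2*z))/2.
An antiderivative is F(z) = z/2 + sin(2*z)/4.
Then F(pi/2) - F(-pi/2) = (pi/4) - (-pi/4) = pi/2.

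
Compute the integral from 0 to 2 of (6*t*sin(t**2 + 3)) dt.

3*cos(3) - 3*cos(7)

Let u = t**2 + 3, so du = 2*t dt. When t = 0, u = 3; when t = 2, u = 7.
The integral becomes 3·∫ sin(u) du from 3 to 7, with antiderivative -3*cos(u).
Back in t: F(t) = -3*cos(t**2 + 3).
Then F(2) - F(0) = (-3*cos(7)) - (-3*cos(3)) = 3*cos(3) - 3*cos(7).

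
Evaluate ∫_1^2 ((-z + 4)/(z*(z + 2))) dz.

log(27/16)

Factor the denominator: z**2 + 2*z = (z + 2)z.
Partial fractions: (-z + 4)/(z*(z + 2)) = -3/(z + 2) + 2/z.
An antiderivative is F(z) = 2*log(z) - 3*log(z + 2).
Then F(2) - F(1) = (-log(16)) - (-log(27)) = log(27/16).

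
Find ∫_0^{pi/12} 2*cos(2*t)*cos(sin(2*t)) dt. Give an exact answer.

sin(1/2)

Let u = sin(2*t), so du = 2*cos(2*t) dt. When t = 0, u = 0; when t = pi/12, u = 1/2.
The integral becomes ∫ cos(u) du from 0 to 1/2, with antiderivative sin(u).
Back in t: F(t) = sin(sin(2*t)).
Then F(pi/12) - F(0) = (sin(1/2)) - (0) = sin(1/2).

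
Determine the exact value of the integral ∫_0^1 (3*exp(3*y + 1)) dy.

Let u = 3*y + 1, so du = 3 dy. When y = 0, u = 1; when y = 1, u = 4.
The integral becomes ∫ exp(u) du from 1 to 4, with antiderivative exp(u).
Back in y: F(y) = exp(3*y + 1).
Then F(1) - F(0) = (exp(4)) - (exp(1)) = -exp(1) + exp(4).

-exp(1) + exp(4)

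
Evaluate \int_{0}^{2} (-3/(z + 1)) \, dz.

-log(27)

An antiderivative is F(z) = -3*log(z + 1).
Then F(2) - F(0) = (-log(27)) - (0) = -log(27).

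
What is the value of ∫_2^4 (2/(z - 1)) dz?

An antiderivative is F(z) = 2*log(z - 1).
Then F(4) - F(2) = (log(9)) - (0) = log(9).

log(9)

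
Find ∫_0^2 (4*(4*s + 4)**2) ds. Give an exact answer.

Let u = 4*s + 4, so du = 4 ds. When s = 0, u = 4; when s = 2, u = 12.
The integral becomes ∫ u**2 du from 4 to 12, with antiderivative u**3/3.
Back in s: F(s) = (4*s + 4)**3/3.
Then F(2) - F(0) = (576) - (64/3) = 1664/3.

1664/3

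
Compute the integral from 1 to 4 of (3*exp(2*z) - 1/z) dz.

An antiderivative is F(z) = 3*exp(2*z)/2 - log(z).
Then F(4) - F(1) = (-log(4) + 3*exp(8)/2) - (3*exp(2)/2) = -3*exp(2)/2 - log(4) + 3*exp(8)/2.

-3*exp(2)/2 - log(4) + 3*exp(8)/2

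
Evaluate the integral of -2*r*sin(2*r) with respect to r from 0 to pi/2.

Integrate by parts once (u = r, dv = -2*sin(2*r) dr).
An antiderivative is F(r) = r*cos(2*r) - sin(2*r)/2.
Then F(pi/2) - F(0) = (-pi/2) - (0) = -pi/2.

-pi/2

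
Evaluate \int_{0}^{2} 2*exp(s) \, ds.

-2 + 2*exp(2)

An antiderivative is F(s) = 2*exp(s).
Then F(2) - F(0) = (2*exp(2)) - (2) = -2 + 2*exp(2).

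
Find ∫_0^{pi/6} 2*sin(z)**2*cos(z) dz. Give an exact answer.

Let u = sin(z), so du = cos(z) dz. When z = 0, u = 0; when z = pi/6, u = 1/2.
The integral becomes 2·∫ u**2 du from 0 to 1/2, with antiderivative 2*u**3/3.
Back in z: F(z) = 2*sin(z)**3/3.
Then F(pi/6) - F(0) = (1/12) - (0) = 1/12.

1/12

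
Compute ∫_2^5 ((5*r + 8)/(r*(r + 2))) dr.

-6*log(2) + log(7) + 4*log(5)

Factor the denominator: r**2 + 2*r = (r + 2)r.
Partial fractions: (5*r + 8)/(r*(r + 2)) = 1/(r + 2) + 4/r.
An antiderivative is F(r) = 4*log(r) + log(r + 2).
Then F(5) - F(2) = (log(7) + 4*log(5)) - (log(64)) = -6*log(2) + log(7) + 4*log(5).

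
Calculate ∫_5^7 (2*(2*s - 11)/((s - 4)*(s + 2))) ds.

-5*log(7) + 9*log(3)

Factor the denominator: s**2 - 2*s - 8 = (s + 2)(s - 4).
Partial fractions: 2*(2*s - 11)/((s - 4)*(s + 2)) = 5/(s + 2) - 1/(s - 4).
An antiderivative is F(s) = -log(s - 4) + 5*log(s + 2).
Then F(7) - F(5) = (9*log(3)) - (5*log(7)) = -5*log(7) + 9*log(3).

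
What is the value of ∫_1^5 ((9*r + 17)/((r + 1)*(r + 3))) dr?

5*log(2) + 4*log(3)

Factor the denominator: r**2 + 4*r + 3 = (r + 3)(r + 1).
Partial fractions: (9*r + 17)/((r + 1)*(r + 3)) = 5/(r + 3) + 4/(r + 1).
An antiderivative is F(r) = 4*log(r + 1) + 5*log(r + 3).
Then F(5) - F(1) = (4*log(3) + 19*log(2)) - (14*log(2)) = 5*log(2) + 4*log(3).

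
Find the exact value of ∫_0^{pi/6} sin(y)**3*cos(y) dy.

Let u = sin(y), so du = cos(y) dy. When y = 0, u = 0; when y = pi/6, u = 1/2.
The integral becomes ∫ u**3 du from 0 to 1/2, with antiderivative u**4/4.
Back in y: F(y) = sin(y)**4/4.
Then F(pi/6) - F(0) = (1/64) - (0) = 1/64.

1/64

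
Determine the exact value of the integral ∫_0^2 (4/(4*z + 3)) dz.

log(11/3)

Let u = 4*z + 3, so du = 4 dz. When z = 0, u = 3; when z = 2, u = 11.
The integral becomes ∫ 1/u du from 3 to 11, with antiderivative log(u).
Back in z: F(z) = log(4*z + 3).
Then F(2) - F(0) = (log(11)) - (log(3)) = log(11/3).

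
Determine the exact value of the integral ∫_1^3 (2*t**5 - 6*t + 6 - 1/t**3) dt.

By the power rule, an antiderivative is F(t) = t**6/3 - 3*t**2 + 6*t + 1/(2*t**2).
Then F(3) - F(1) = (4213/18) - (23/6) = 2072/9.

2072/9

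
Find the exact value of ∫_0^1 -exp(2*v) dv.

1/2 - exp(2)/2

An antiderivative is F(v) = -exp(2*v)/2.
Then F(1) - F(0) = (-exp(2)/2) - (-1/2) = 1/2 - exp(2)/2.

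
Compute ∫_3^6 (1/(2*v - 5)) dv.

An antiderivative is F(v) = log(2*v - 5)/2.
Then F(6) - F(3) = (log(7)/2) - (0) = log(7)/2.

log(7)/2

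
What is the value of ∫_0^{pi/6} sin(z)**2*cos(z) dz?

1/24

Let u = sin(z), so du = cos(z) dz. When z = 0, u = 0; when z = pi/6, u = 1/2.
The integral becomes ∫ u**2 du from 0 to 1/2, with antiderivative u**3/3.
Back in z: F(z) = sin(z)**3/3.
Then F(pi/6) - F(0) = (1/24) - (0) = 1/24.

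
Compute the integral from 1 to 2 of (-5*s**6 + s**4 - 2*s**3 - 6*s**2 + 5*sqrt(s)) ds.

By the power rule, an antiderivative is F(s) = -5*s**7/7 + s**5/5 - s**4/2 + 10*s**(3/2)/3 - 2*s**3.
Then F(2) - F(1) = (-3816/35 + 20*sqrt(2)/3) - (67/210) = -22963/210 + 20*sqrt(2)/3.

-22963/210 + 20*sqrt(2)/3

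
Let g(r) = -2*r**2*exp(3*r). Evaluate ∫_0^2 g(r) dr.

Integrate by parts twice (u = r^2, dv = -2*exp(3*r) dr).
An antiderivative is F(r) = (-18*r**2 + 12*r - 4)*exp(3*r)/27.
Then F(2) - F(0) = (-52*exp(6)/27) - (-4/27) = 4/27 - 52*exp(6)/27.

4/27 - 52*exp(6)/27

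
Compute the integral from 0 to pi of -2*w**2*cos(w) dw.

4*pi

Integrate by parts twice (u = w^2, dv = -2*cos(w) dw).
An antiderivative is F(w) = -2*w**2*sin(w) - 4*w*cos(w) + 4*sin(w).
Then F(pi) - F(0) = (4*pi) - (0) = 4*pi.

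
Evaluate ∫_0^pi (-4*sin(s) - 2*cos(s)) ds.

-8

An antiderivative is F(s) = -2*sin(s) + 4*cos(s).
Then F(pi) - F(0) = (-4) - (4) = -8.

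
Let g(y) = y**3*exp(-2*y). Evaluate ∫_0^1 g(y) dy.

3/8 - 19*exp(-2)/8

Integrate by parts 3 times (u = y^3, dv = exp(-2*y) dy).
An antiderivative is F(y) = (-4*y**3 - 6*y**2 - 6*y - 3)*exp(-2*y)/8.
Then F(1) - F(0) = (-19*exp(-2)/8) - (-3/8) = 3/8 - 19*exp(-2)/8.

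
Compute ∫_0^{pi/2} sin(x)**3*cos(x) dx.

1/4

Let u = sin(x), so du = cos(x) dx. When x = 0, u = 0; when x = pi/2, u = 1.
The integral becomes ∫ u**3 du from 0 to 1, with antiderivative u**4/4.
Back in x: F(x) = sin(x)**4/4.
Then F(pi/2) - F(0) = (1/4) - (0) = 1/4.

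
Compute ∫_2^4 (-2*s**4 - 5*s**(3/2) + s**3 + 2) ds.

By the power rule, an antiderivative is F(s) = -2*s**(5/2) - 2*s**5/5 + s**4/4 + 2*s.
Then F(4) - F(2) = (-2008/5) - (-8*sqrt(2) - 24/5) = -1984/5 + 8*sqrt(2).

-1984/5 + 8*sqrt(2)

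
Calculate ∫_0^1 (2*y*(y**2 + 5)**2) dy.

91/3

Let u = y**2 + 5, so du = 2*y dy. When y = 0, u = 5; when y = 1, u = 6.
The integral becomes ∫ u**2 du from 5 to 6, with antiderivative u**3/3.
Back in y: F(y) = (y**2 + 5)**3/3.
Then F(1) - F(0) = (72) - (125/3) = 91/3.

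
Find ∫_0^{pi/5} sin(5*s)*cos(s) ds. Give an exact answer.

5*sqrt(5)/96 + 25/96

Use the identity sin(5*s)cos(s) = [sin(6*s) + sin(4*s)]/2.
An antiderivative is F(s) = -cos(4*s)/8 - cos(6*s)/12.
Then F(pi/5) - F(0) = (5/96 + 5*sqrt(5)/96) - (-5/24) = 5*sqrt(5)/96 + 25/96.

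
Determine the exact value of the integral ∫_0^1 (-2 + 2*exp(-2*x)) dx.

-1 - exp(-2)

An antiderivative is F(x) = -2*x - exp(-2*x).
Then F(1) - F(0) = (-2 - exp(-2)) - (-1) = -1 - exp(-2).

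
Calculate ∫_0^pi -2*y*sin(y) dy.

Integrate by parts once (u = y, dv = -2*sin(y) dy).
An antiderivative is F(y) = 2*y*cos(y) - 2*sin(y).
Then F(pi) - F(0) = (-2*pi) - (0) = -2*pi.

-2*pi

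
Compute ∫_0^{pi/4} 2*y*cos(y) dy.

-2 + sqrt(2)*pi/4 + sqrt(2)

Integrate by parts once (u = y, dv = 2*cos(y) dy).
An antiderivative is F(y) = 2*y*sin(y) + 2*cos(y).
Then F(pi/4) - F(0) = (sqrt(2)*(pi + 4)/4) - (2) = -2 + sqrt(2)*pi/4 + sqrt(2).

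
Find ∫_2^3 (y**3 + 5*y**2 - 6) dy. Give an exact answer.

By the power rule, an antiderivative is F(y) = y**4/4 + 5*y**3/3 - 6*y.
Then F(3) - F(2) = (189/4) - (16/3) = 503/12.

503/12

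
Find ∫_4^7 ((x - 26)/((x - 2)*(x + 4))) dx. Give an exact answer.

Factor the denominator: x**2 + 2*x - 8 = (x + 4)(x - 2).
Partial fractions: (x - 26)/((x - 2)*(x + 4)) = 5/(x + 4) - 4/(x - 2).
An antiderivative is F(x) = -4*log(x - 2) + 5*log(x + 4).
Then F(7) - F(4) = (-4*log(5) + 5*log(11)) - (11*log(2)) = -11*log(2) - 4*log(5) + 5*log(11).

-11*log(2) - 4*log(5) + 5*log(11)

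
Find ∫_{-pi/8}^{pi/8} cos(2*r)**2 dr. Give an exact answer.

Use the identity cos^2(2*r) = (1 + cos(4*r))/2.
An antiderivative is F(r) = r/2 + sin(4*r)/8.
Then F(pi/8) - F(-pi/8) = (1/8 + pi/16) - (-pi/16 - 1/8) = 1/4 + pi/8.

1/4 + pi/8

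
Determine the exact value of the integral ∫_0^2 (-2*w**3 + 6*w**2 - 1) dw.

By the power rule, an antiderivative is F(w) = -w**4/2 + 2*w**3 - w.
Then F(2) - F(0) = (6) - (0) = 6.

6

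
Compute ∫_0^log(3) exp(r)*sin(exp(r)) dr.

cos(1) - cos(3)

Let u = exp(r), so du = exp(r) dr. When r = 0, u = 1; when r = log(3), u = 3.
The integral becomes ∫ sin(u) du from 1 to 3, with antiderivative -cos(u).
Back in r: F(r) = -cos(exp(r)).
Then F(log(3)) - F(0) = (-cos(3)) - (-cos(1)) = cos(1) - cos(3).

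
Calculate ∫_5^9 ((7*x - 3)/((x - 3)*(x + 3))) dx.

-4*log(2) + 7*log(3)

Factor the denominator: x**2 - 9 = (x + 3)(x - 3).
Partial fractions: (7*x - 3)/((x - 3)*(x + 3)) = 4/(x + 3) + 3/(x - 3).
An antiderivative is F(x) = 3*log(x - 3) + 4*log(x + 3).
Then F(9) - F(5) = (11*log(2) + 7*log(3)) - (15*log(2)) = -4*log(2) + 7*log(3).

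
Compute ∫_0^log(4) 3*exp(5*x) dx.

Let u = exp(x), so du = exp(x) dx. When x = 0, u = 1; when x = log(4), u = 4.
The integral becomes 3·∫ u**4 du from 1 to 4, with antiderivative 3*u**5/5.
Back in x: F(x) = 3*exp(5*x)/5.
Then F(log(4)) - F(0) = (3072/5) - (3/5) = 3069/5.

3069/5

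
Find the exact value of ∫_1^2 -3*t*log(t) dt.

Integrate by parts once (u = ln t, dv = -3*t dt).
An antiderivative is F(t) = -3*t**2*(2*log(t) - 1)/4.
Then F(2) - F(1) = (3 - log(64)) - (3/4) = 9/4 - log(64).

9/4 - log(64)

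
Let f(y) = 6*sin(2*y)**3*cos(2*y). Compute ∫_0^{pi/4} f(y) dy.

Let u = sin(2*y), so du = 2*cos(2*y) dy. When y = 0, u = 0; when y = pi/4, u = 1.
The integral becomes 3·∫ u**3 du from 0 to 1, with antiderivative 3*u**4/4.
Back in y: F(y) = 3*sin(2*y)**4/4.
Then F(pi/4) - F(0) = (3/4) - (0) = 3/4.

3/4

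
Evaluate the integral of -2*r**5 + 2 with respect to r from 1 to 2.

-19

By the power rule, an antiderivative is F(r) = -r**6/3 + 2*r.
Then F(2) - F(1) = (-52/3) - (5/3) = -19.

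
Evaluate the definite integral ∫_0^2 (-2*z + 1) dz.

-2

By the power rule, an antiderivative is F(z) = -z**2 + z.
Then F(2) - F(0) = (-2) - (0) = -2.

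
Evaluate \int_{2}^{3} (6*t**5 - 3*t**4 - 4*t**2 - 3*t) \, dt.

By the power rule, an antiderivative is F(t) = t**6 - 3*t**5/5 - 4*t**3/3 - 3*t**2/2.
Then F(3) - F(2) = (5337/10) - (422/15) = 15167/30.

15167/30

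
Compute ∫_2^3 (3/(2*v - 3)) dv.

3*log(3)/2

An antiderivative is F(v) = 3*log(2*v - 3)/2.
Then F(3) - F(2) = (3*log(3)/2) - (0) = 3*log(3)/2.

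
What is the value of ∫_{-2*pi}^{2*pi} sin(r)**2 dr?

Use the identity sin^2(r) = (1 - cos(2*r))/2.
An antiderivative is F(r) = r/2 - sin(2*r)/4.
Then F(2*pi) - F(-2*pi) = (pi) - (-pi) = 2*pi.

2*pi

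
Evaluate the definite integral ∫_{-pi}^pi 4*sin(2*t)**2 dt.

4*pi

Use the identity sin^2(2*t) = (1 - cos(4*t))/2.
An antiderivative is F(t) = 2*t - sin(4*t)/2.
Then F(pi) - F(-pi) = (2*pi) - (-2*pi) = 4*pi.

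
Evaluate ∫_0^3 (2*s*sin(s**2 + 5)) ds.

-cos(14) + cos(5)

Let u = s**2 + 5, so du = 2*s ds. When s = 0, u = 5; when s = 3, u = 14.
The integral becomes ∫ sin(u) du from 5 to 14, with antiderivative -cos(u).
Back in s: F(s) = -cos(s**2 + 5).
Then F(3) - F(0) = (-cos(14)) - (-cos(5)) = -cos(14) + cos(5).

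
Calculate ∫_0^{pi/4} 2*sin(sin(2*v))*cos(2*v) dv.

1 - cos(1)

Let u = sin(2*v), so du = 2*cos(2*v) dv. When v = 0, u = 0; when v = pi/4, u = 1.
The integral becomes ∫ sin(u) du from 0 to 1, with antiderivative -cos(u).
Back in v: F(v) = -cos(sin(2*v)).
Then F(pi/4) - F(0) = (-cos(1)) - (-1) = 1 - cos(1).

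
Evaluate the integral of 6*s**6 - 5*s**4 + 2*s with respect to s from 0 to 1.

By the power rule, an antiderivative is F(s) = 6*s**7/7 - s**5 + s**2.
Then F(1) - F(0) = (6/7) - (0) = 6/7.

6/7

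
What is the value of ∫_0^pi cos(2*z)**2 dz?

pi/2

Use the identity cos^2(2*z) = (1 + cos(4*z))/2.
An antiderivative is F(z) = z/2 + sin(4*z)/8.
Then F(pi) - F(0) = (pi/2) - (0) = pi/2.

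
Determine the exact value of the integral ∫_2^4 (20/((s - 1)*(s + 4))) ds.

Factor the denominator: s**2 + 3*s - 4 = (s + 4)(s - 1).
Partial fractions: 20/((s - 1)*(s + 4)) = -4/(s + 4) + 4/(s - 1).
An antiderivative is F(s) = 4*log(s - 1) - 4*log(s + 4).
Then F(4) - F(2) = (-12*log(2) + 4*log(3)) - (-4*log(3) - 4*log(2)) = -8*log(2) + 8*log(3).

-8*log(2) + 8*log(3)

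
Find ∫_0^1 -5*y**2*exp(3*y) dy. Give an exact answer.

10/27 - 25*exp(3)/27

Integrate by parts twice (u = y^2, dv = -5*exp(3*y) dy).
An antiderivative is F(y) = (-45*y**2 + 30*y - 10)*exp(3*y)/27.
Then F(1) - F(0) = (-25*exp(3)/27) - (-10/27) = 10/27 - 25*exp(3)/27.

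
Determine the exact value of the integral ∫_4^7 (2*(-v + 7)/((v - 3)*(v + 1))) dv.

Factor the denominator: v**2 - 2*v - 3 = (v + 1)(v - 3).
Partial fractions: 2*(-v + 7)/((v - 3)*(v + 1)) = -4/(v + 1) + 2/(v - 3).
An antiderivative is F(v) = 2*log(v - 3) - 4*log(v + 1).
Then F(7) - F(4) = (-8*log(2)) - (-4*log(5)) = -8*log(2) + 4*log(5).

-8*log(2) + 4*log(5)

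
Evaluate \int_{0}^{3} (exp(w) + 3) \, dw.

8 + exp(3)

An antiderivative is F(w) = 3*w + exp(w).
Then F(3) - F(0) = (9 + exp(3)) - (1) = 8 + exp(3).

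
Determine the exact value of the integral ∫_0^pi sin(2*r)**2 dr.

pi/2

Use the identity sin^2(2*r) = (1 - cos(4*r))/2.
An antiderivative is F(r) = r/2 - sin(4*r)/8.
Then F(pi) - F(0) = (pi/2) - (0) = pi/2.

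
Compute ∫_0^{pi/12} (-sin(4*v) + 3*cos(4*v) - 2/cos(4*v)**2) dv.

-sqrt(3)/8 - 1/8

An antiderivative is F(v) = 3*sin(4*v)/4 + cos(4*v)/4 - tan(4*v)/2.
Then F(pi/12) - F(0) = (1/8 - sqrt(3)/8) - (1/4) = -sqrt(3)/8 - 1/8.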